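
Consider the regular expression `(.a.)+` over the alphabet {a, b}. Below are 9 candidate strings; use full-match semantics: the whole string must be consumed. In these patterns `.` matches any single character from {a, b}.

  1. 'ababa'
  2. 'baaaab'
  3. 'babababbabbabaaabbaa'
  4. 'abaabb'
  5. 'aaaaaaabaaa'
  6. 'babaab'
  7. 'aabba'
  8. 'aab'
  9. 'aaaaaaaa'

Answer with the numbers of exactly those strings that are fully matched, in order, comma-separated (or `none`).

2, 6, 8

1 → no match
2 → match
3 → no match
4 → no match
5 → no match
6 → match
7 → no match
8 → match
9 → no match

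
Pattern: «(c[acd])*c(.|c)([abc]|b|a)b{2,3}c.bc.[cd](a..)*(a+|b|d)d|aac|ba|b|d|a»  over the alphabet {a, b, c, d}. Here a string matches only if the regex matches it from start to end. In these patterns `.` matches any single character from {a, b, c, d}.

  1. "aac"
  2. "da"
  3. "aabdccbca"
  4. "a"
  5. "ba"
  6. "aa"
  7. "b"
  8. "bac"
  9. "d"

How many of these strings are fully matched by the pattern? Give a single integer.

5

1. "aac" → match
2. "da" → no match
3. "aabdccbca" → no match
4. "a" → match
5. "ba" → match
6. "aa" → no match
7. "b" → match
8. "bac" → no match
9. "d" → match
Total matched: 5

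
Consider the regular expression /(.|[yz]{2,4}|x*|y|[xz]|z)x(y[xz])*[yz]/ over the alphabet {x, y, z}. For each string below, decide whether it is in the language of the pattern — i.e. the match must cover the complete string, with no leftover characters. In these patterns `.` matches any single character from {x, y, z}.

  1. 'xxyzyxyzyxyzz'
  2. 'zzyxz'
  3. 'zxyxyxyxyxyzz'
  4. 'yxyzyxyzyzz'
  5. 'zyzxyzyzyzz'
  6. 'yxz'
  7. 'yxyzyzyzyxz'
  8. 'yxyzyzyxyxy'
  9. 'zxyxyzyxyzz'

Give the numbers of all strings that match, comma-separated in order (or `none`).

1 → match
2. 'zzyxz' → match
3 → match
4. 'yxyzyxyzyzz' → match
5. 'zyzxyzyzyzz' → match
6. 'yxz' → match
7. 'yxyzyzyzyxz' → match
8. 'yxyzyzyxyxy' → match
9. 'zxyxyzyxyzz' → match

1, 2, 3, 4, 5, 6, 7, 8, 9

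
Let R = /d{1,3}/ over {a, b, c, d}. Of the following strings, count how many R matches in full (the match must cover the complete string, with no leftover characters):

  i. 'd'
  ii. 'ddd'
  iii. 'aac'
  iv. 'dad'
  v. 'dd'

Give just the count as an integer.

3

i → match
ii → match
iii → no match — must start with 'd'
iv → no match
v → match
Total matched: 3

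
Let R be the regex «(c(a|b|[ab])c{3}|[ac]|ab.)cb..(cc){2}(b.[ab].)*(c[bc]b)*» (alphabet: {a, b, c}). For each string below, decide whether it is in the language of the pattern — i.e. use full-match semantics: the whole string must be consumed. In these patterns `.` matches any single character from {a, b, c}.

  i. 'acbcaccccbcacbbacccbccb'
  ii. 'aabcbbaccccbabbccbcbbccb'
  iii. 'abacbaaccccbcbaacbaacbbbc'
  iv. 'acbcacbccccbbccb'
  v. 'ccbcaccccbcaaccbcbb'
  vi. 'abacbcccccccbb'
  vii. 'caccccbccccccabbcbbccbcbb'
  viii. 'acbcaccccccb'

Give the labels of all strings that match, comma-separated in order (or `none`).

i, v, vi, viii

i → match
ii → no match
iii → no match
iv → no match
v → match
vi → match
vii → no match
viii. 'acbcaccccccb' → match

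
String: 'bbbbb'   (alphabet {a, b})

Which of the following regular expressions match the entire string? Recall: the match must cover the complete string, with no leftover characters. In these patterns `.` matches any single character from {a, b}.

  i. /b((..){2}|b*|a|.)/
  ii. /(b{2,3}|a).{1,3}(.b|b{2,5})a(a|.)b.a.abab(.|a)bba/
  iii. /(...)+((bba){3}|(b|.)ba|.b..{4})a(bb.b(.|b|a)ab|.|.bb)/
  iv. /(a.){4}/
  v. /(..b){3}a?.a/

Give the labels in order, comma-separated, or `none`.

i

i → match
ii → no match — must end with 'bba'
iii → no match
iv → no match — must start with 'a'
v → no match — must end with 'a'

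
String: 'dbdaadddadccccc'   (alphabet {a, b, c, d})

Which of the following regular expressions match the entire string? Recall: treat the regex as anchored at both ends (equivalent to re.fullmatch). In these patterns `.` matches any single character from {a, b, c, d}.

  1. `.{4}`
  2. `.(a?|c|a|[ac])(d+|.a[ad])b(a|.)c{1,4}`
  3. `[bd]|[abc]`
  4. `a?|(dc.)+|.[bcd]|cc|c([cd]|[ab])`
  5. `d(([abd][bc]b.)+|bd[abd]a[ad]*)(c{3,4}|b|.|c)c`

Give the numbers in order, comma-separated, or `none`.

1 → no match
2 → no match
3 → no match
4 → no match
5 → match

5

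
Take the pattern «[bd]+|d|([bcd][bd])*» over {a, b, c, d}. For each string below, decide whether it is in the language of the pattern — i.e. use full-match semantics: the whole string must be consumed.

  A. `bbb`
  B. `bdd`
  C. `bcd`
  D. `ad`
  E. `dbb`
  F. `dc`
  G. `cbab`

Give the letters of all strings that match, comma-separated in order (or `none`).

A, B, E

A. `bbb` → match
B. `bdd` → match
C. `bcd` → no match
D. `ad` → no match
E. `dbb` → match
F. `dc` → no match
G. `cbab` → no match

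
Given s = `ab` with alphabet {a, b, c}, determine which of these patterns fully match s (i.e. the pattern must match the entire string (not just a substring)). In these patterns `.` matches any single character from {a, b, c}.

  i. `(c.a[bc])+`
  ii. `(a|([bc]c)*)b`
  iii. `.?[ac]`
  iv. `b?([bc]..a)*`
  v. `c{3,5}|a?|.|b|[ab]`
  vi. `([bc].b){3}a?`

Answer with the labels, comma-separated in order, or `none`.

i → no match — must start with `c`
ii → match
iii → no match
iv → no match
v → no match
vi → no match

ii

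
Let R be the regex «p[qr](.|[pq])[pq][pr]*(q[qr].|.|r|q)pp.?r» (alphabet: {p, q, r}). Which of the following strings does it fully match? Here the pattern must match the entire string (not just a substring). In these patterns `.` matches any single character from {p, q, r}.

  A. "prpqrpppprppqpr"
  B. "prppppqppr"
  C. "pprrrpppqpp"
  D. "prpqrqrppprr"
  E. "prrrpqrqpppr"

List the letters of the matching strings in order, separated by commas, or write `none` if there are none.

B, D

A → no match
B. "prppppqppr" → match
C. "pprrrpppqpp" → no match — must end with "r"
D. "prpqrqrppprr" → match
E. "prrrpqrqpppr" → no match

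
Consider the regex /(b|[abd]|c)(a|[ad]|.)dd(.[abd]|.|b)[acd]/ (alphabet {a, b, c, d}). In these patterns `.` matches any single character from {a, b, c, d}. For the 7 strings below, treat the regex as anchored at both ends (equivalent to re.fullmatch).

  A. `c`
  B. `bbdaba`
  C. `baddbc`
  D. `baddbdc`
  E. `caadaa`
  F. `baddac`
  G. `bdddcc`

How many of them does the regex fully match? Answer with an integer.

A → no match
B → no match
C → match
D → match
E → no match
F → match
G → match
Total matched: 4

4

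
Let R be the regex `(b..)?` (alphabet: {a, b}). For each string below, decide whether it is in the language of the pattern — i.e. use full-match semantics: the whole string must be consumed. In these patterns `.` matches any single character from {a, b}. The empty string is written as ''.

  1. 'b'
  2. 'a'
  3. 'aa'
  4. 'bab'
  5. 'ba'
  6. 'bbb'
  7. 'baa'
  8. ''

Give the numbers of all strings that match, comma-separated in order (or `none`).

1 → no match
2 → no match
3 → no match
4 → match
5 → no match
6 → match
7 → match
8 → match

4, 6, 7, 8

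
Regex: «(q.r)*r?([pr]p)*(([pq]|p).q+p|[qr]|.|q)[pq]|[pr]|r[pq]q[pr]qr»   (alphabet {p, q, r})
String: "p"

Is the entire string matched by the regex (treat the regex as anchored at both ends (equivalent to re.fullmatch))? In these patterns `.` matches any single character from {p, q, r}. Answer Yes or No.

Yes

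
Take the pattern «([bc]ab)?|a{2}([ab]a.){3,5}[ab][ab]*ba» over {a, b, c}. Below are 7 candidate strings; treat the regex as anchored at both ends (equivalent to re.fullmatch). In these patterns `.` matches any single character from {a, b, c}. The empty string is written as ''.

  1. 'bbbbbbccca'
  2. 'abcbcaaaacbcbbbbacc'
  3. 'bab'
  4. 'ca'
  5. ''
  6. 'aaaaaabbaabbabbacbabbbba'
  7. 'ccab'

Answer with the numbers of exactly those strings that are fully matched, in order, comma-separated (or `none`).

1 → no match
2 → no match
3 → match
4 → no match
5 → match
6 → no match
7 → no match

3, 5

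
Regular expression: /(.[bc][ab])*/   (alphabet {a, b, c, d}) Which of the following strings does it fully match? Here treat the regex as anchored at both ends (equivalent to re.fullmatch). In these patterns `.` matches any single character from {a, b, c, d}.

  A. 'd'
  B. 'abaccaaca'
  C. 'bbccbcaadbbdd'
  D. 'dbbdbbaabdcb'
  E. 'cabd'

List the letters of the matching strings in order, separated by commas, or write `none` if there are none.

A → no match
B → match
C → no match
D → no match
E → no match

B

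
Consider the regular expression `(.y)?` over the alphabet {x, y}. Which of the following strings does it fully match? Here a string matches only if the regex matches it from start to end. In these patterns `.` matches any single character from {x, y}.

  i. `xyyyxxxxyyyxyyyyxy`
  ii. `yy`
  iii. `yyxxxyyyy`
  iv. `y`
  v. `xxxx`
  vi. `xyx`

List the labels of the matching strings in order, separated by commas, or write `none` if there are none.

i → no match
ii → match
iii → no match
iv → no match
v → no match
vi → no match

ii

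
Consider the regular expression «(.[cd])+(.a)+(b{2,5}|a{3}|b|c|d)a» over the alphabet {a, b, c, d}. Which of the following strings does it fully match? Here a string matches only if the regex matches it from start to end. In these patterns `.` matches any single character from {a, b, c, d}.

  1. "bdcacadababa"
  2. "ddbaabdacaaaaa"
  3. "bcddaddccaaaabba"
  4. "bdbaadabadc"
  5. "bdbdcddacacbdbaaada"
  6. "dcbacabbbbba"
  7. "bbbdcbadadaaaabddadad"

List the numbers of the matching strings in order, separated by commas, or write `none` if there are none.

1, 6

1 → match
2 → no match
3 → no match
4 → no match — must end with "a"
5 → no match
6 → match
7 → no match — must end with "a"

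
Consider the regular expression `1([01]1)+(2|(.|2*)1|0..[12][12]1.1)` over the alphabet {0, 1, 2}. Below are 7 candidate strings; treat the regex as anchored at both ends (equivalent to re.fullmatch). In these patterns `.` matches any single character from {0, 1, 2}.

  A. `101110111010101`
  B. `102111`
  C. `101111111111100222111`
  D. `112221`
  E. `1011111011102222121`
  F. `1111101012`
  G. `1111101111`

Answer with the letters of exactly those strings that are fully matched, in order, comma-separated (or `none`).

A, C, E, F, G

A → match
B → no match
C → match
D → no match
E → match
F → match
G → match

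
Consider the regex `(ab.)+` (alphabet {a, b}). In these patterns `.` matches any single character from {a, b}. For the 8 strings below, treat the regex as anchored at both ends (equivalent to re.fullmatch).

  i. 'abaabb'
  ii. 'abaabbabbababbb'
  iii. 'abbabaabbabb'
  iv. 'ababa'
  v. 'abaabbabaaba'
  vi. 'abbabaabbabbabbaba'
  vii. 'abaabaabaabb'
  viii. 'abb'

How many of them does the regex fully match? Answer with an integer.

i → match
ii → no match
iii → match
iv → no match
v → match
vi → match
vii → match
viii → match
Total matched: 6

6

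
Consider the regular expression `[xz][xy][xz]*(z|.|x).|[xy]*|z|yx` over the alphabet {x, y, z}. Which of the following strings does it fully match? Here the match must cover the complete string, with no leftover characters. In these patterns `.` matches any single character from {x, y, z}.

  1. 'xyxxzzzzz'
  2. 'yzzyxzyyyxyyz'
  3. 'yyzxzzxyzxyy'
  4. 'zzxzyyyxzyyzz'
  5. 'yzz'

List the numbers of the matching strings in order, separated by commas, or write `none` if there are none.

1 → match
2 → no match
3 → no match
4 → no match
5 → no match

1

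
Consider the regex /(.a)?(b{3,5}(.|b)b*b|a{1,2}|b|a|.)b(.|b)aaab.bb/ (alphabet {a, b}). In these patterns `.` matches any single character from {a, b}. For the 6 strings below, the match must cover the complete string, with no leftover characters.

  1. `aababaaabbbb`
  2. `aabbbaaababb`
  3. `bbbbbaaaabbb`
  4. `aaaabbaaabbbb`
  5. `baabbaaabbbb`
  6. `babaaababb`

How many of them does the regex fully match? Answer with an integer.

3

1 → no match
2 → match
3 → no match
4 → match
5 → match
6 → no match
Total matched: 3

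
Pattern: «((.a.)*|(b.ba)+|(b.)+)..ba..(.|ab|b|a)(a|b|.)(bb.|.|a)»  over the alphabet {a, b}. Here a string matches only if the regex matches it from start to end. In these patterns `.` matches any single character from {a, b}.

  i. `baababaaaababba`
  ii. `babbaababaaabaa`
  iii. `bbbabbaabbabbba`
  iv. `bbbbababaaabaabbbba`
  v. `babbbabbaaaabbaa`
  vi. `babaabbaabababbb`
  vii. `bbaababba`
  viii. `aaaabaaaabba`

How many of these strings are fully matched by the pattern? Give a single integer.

i → match
ii → match
iii → no match
iv → no match
v → no match
vi → match
vii → no match
viii → no match
Total matched: 3

3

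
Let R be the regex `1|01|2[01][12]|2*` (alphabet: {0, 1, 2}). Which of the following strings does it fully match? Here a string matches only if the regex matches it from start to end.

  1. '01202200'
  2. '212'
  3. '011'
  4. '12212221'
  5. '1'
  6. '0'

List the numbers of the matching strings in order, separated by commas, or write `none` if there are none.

1 → no match
2 → match
3 → no match
4 → no match
5 → match
6 → no match

2, 5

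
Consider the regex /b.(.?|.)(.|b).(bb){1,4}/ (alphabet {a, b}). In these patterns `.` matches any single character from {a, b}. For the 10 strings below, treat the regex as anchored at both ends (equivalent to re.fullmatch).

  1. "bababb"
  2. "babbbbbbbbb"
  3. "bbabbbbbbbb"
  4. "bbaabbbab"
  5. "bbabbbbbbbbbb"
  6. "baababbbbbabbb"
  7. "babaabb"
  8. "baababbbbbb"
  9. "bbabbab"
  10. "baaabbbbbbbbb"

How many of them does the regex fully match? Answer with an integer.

7

1 → match
2 → match
3 → match
4 → no match — must end with "bb"
5 → match
6 → no match
7 → match
8 → match
9 → no match — must end with "bb"
10 → match
Total matched: 7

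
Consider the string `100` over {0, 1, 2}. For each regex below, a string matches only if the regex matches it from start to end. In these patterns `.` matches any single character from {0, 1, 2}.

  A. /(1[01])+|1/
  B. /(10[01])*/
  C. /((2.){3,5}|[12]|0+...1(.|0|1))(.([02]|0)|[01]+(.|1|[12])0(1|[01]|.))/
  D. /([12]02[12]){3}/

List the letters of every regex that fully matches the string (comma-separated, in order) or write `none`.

B, C

A → no match
B → match
C → match
D → no match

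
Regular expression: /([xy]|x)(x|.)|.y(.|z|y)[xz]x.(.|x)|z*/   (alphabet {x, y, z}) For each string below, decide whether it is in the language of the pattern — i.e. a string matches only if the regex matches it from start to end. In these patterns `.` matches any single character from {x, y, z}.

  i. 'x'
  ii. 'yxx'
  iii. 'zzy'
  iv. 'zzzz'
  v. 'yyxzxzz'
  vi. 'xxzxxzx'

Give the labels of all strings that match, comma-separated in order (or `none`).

iv, v

i → no match
ii → no match
iii → no match
iv → match
v → match
vi → no match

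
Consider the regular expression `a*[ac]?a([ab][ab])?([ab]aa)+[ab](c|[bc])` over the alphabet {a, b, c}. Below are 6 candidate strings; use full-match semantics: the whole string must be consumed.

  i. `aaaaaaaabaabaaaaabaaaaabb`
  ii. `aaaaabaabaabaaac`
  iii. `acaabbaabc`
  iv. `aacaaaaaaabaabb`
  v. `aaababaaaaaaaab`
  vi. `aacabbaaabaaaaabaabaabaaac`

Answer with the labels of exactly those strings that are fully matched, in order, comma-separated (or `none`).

i, ii, iii, iv, vi

i → match
ii → match
iii → match
iv → match
v → no match
vi → match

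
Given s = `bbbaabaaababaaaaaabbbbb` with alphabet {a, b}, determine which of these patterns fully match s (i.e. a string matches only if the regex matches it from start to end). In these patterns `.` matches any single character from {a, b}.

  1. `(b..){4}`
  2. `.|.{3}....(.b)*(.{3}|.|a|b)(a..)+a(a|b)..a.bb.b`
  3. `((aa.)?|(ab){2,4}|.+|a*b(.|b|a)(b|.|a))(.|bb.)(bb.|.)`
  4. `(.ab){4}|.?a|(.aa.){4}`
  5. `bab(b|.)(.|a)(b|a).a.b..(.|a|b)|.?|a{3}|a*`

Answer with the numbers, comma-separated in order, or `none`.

2, 3

1 → no match
2 → match
3 → match
4 → no match
5 → no match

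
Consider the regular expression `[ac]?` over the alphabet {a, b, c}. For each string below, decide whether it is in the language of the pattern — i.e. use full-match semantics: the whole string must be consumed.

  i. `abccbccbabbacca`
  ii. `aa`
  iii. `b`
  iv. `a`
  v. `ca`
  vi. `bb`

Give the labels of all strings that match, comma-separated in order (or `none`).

iv

i → no match
ii → no match
iii → no match
iv → match
v → no match
vi → no match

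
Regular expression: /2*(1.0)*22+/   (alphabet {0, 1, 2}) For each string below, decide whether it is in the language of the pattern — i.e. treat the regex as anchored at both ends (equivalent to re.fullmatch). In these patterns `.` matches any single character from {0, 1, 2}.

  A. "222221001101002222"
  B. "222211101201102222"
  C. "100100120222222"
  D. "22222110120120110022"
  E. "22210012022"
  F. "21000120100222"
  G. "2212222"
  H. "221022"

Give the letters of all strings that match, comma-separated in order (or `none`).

A, C, E

A → match
B → no match
C → match
D → no match
E → match
F → no match
G → no match
H → no match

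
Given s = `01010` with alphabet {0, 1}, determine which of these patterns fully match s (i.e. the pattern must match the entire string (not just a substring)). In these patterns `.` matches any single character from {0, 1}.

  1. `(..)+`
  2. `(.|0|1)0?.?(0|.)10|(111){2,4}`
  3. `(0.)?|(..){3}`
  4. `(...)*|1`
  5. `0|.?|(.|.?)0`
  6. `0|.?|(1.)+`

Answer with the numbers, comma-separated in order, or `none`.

1 → no match
2 → match
3 → no match
4 → no match
5 → no match
6 → no match

2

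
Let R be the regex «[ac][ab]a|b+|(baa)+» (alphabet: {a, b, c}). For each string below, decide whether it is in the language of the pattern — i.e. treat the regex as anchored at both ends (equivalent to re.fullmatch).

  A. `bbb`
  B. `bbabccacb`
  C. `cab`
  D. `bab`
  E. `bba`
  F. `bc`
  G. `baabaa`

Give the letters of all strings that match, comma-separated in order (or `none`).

A → match
B → no match
C → no match
D → no match
E → no match
F → no match
G → match

A, G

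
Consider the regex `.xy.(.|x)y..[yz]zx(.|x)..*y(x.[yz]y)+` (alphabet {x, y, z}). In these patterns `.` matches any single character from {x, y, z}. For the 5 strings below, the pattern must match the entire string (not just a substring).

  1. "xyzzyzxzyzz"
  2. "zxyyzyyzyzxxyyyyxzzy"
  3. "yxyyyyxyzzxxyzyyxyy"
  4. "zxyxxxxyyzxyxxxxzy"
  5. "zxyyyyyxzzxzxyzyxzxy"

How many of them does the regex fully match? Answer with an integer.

1 → no match — must end with "y"
2 → match
3 → no match
4 → no match
5 → no match
Total matched: 1

1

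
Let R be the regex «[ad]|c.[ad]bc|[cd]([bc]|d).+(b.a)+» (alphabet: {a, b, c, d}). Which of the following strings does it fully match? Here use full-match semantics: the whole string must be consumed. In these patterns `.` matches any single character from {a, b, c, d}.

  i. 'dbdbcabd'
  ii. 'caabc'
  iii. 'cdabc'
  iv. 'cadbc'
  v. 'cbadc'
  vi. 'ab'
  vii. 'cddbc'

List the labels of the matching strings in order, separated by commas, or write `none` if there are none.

i → no match
ii → match
iii → match
iv → match
v → no match
vi → no match
vii → match

ii, iii, iv, vii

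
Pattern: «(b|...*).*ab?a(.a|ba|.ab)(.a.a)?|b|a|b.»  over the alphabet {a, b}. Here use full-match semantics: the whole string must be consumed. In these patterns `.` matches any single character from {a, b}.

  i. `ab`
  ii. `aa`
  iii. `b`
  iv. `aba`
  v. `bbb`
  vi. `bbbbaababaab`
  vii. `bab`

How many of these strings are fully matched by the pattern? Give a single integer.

1

i. `ab` → no match
ii. `aa` → no match
iii. `b` → match
iv. `aba` → no match
v. `bbb` → no match
vi. `bbbbaababaab` → no match
vii. `bab` → no match
Total matched: 1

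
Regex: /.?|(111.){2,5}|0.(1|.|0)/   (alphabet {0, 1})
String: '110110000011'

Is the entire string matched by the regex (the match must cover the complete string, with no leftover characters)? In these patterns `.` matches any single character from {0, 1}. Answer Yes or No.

No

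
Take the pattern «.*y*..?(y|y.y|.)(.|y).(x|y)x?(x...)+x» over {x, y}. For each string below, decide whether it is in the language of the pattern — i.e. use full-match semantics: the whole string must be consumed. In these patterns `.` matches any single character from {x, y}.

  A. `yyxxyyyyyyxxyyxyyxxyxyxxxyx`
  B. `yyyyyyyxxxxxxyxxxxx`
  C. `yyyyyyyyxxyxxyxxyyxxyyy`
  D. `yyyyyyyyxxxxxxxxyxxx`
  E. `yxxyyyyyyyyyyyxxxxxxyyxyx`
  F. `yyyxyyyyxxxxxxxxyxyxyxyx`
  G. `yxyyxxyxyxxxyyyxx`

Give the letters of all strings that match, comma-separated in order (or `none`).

A → match
B → match
C → no match — must end with `x`
D → match
E → no match
F → match
G → no match

A, B, D, F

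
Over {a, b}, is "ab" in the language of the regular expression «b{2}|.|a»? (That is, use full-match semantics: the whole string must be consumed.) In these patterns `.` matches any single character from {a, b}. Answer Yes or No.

No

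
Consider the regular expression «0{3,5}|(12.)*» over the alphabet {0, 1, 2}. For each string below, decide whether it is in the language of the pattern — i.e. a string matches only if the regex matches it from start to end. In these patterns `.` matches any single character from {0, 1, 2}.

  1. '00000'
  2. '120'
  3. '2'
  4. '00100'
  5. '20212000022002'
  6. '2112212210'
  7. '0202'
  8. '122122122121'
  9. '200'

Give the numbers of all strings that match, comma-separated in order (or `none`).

1 → match
2 → match
3 → no match
4 → no match
5 → no match
6 → no match
7 → no match
8 → match
9 → no match

1, 2, 8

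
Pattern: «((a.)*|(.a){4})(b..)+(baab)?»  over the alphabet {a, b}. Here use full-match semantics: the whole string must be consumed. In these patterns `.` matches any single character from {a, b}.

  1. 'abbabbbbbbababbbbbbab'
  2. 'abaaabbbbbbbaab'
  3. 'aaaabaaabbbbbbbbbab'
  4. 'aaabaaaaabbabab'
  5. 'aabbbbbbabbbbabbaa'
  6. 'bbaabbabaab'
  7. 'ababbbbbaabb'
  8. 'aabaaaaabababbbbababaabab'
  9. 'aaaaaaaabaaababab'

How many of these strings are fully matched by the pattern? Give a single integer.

0

1 → no match
2 → no match
3 → no match
4 → no match
5 → no match
6 → no match
7 → no match
8 → no match
9 → no match
Total matched: 0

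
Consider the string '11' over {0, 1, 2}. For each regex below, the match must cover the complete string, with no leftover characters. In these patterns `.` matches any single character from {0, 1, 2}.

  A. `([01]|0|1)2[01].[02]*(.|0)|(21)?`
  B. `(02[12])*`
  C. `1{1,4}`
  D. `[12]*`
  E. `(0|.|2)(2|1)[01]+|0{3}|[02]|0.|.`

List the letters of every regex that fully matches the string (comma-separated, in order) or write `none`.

C, D

A → no match
B → no match
C → match
D → match
E → no match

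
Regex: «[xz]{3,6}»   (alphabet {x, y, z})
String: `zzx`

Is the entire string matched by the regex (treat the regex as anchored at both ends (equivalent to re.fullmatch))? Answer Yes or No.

Yes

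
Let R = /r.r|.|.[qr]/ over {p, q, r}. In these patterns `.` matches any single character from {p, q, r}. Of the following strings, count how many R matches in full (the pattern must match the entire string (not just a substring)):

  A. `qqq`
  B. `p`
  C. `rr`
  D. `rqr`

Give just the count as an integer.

3

A. `qqq` → no match
B. `p` → match
C. `rr` → match
D. `rqr` → match
Total matched: 3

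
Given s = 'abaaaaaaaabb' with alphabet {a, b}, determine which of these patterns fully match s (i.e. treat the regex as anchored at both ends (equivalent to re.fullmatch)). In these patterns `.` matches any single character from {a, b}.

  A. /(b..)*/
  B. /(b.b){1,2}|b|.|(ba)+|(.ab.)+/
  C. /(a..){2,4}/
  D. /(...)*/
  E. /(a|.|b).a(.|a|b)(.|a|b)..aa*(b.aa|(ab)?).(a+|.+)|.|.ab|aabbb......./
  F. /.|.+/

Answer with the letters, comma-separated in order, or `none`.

A → no match
B → no match
C → match
D → match
E → match
F → match

C, D, E, F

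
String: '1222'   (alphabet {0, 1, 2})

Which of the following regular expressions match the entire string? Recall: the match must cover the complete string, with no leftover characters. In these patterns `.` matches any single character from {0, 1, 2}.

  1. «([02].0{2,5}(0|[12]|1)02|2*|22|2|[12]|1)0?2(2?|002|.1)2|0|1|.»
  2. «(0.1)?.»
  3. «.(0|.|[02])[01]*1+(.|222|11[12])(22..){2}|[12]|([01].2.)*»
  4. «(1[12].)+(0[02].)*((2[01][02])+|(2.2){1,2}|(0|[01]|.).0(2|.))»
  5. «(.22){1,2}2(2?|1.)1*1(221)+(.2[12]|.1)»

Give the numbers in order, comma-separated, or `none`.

1 → match
2 → no match
3 → match
4 → no match
5 → no match

1, 3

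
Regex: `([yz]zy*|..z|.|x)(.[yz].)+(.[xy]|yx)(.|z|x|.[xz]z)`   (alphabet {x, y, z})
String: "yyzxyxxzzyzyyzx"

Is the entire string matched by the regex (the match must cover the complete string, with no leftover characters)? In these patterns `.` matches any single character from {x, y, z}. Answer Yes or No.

No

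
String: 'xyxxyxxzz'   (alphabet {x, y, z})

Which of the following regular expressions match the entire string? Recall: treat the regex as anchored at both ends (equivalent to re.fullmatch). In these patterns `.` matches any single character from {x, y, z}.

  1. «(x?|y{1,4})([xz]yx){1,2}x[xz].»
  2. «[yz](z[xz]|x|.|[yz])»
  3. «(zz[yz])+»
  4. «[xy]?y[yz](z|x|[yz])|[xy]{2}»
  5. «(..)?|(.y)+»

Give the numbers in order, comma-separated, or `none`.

1

1 → match
2 → no match
3 → no match — must start with 'zz'
4 → no match
5 → no match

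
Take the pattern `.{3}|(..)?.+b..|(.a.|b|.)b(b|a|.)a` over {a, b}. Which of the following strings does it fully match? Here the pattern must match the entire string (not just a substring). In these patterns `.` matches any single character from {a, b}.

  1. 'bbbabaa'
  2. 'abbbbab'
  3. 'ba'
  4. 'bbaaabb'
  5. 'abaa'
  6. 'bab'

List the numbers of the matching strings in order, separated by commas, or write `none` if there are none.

1, 2, 5, 6

1 → match
2 → match
3 → no match
4 → no match
5 → match
6 → match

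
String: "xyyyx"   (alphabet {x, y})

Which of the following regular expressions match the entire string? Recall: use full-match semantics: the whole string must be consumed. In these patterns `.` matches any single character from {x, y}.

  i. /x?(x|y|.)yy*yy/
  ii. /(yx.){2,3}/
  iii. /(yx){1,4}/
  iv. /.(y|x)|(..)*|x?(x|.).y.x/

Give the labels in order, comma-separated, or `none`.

iv

i → no match — must end with "yy"
ii → no match — must start with "yx"
iii → no match — must start with "yx"
iv → match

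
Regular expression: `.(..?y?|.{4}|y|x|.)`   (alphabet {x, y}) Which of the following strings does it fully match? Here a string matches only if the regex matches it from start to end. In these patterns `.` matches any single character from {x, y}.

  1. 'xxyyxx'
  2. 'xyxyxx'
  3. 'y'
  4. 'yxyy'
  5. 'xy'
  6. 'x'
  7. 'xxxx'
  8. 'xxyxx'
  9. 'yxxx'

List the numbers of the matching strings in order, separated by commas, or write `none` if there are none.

1 → no match
2 → no match
3 → no match
4 → match
5 → match
6 → no match
7 → no match
8 → match
9 → no match

4, 5, 8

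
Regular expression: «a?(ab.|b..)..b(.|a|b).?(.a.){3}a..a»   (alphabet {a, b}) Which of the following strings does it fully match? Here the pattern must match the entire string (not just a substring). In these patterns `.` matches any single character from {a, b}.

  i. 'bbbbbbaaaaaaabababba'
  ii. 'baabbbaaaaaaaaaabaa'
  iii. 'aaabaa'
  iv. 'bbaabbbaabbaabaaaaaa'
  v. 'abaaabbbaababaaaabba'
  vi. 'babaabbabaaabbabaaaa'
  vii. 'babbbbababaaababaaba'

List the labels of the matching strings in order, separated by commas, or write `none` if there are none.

i, iv, v, vii

i → match
ii → no match
iii → no match
iv → match
v → match
vi → no match
vii → match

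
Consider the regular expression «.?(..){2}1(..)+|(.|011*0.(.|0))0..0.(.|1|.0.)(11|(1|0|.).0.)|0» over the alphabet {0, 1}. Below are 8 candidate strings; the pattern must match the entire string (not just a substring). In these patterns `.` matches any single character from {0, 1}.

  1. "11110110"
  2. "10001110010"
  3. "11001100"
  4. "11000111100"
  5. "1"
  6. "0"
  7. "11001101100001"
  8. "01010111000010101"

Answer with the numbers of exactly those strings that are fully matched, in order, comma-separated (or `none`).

1, 2, 3, 6, 7

1 → match
2 → match
3 → match
4 → no match
5 → no match
6 → match
7 → match
8 → no match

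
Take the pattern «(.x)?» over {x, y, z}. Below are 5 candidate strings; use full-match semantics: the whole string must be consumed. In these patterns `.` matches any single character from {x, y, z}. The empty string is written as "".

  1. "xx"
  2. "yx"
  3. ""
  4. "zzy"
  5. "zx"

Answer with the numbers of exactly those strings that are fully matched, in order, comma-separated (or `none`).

1, 2, 3, 5

1 → match
2 → match
3 → match
4 → no match
5 → match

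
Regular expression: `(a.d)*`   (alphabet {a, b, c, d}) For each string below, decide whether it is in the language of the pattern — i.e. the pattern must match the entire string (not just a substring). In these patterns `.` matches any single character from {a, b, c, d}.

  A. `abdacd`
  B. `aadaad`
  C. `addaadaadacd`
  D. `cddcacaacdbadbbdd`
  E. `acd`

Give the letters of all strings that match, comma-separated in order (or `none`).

A → match
B → match
C → match
D → no match
E → match

A, B, C, E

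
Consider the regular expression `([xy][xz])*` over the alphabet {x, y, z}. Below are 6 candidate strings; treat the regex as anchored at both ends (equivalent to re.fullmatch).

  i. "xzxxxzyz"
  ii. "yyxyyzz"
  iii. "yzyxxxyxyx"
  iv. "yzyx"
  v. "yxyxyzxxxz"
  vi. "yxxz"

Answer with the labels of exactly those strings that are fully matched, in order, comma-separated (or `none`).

i, iii, iv, v, vi

i → match
ii → no match
iii → match
iv → match
v → match
vi → match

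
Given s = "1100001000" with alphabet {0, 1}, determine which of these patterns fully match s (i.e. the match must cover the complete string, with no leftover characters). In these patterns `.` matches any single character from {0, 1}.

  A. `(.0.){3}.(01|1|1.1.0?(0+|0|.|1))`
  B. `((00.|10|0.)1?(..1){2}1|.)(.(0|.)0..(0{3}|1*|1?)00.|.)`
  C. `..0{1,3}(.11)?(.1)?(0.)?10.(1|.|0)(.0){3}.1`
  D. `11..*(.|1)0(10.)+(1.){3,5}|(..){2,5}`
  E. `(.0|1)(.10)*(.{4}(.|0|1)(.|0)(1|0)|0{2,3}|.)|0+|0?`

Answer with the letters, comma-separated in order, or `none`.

A → no match
B → match
C → no match — must end with "1"
D → match
E → no match

B, D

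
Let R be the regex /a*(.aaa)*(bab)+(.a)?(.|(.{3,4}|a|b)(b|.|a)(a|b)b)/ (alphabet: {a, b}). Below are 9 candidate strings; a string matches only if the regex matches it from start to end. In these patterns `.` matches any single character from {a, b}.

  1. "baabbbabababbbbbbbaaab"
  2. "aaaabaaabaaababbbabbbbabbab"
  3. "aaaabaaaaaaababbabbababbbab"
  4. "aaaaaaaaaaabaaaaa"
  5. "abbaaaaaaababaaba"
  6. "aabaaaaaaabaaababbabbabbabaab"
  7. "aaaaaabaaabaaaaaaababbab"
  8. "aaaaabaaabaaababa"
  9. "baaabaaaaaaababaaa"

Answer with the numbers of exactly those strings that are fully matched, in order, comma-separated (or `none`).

1 → no match
2 → no match
3 → match
4 → no match
5 → no match
6 → match
7 → match
8 → match
9 → match

3, 6, 7, 8, 9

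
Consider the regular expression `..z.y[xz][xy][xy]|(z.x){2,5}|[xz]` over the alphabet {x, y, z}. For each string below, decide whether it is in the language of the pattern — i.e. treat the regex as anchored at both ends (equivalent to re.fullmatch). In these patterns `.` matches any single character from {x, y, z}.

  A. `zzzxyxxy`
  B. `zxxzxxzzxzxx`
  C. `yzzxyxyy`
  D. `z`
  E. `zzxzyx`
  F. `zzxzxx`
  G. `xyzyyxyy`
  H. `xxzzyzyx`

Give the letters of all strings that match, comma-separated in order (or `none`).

A, B, C, D, E, F, G, H

A → match
B → match
C → match
D → match
E → match
F → match
G → match
H → match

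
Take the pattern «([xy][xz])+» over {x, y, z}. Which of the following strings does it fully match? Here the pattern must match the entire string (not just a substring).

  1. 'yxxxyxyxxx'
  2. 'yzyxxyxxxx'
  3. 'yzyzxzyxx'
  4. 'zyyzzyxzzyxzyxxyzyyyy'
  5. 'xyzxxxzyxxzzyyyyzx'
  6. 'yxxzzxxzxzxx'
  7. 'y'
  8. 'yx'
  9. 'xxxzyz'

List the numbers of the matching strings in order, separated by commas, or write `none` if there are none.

1, 8, 9

1 → match
2 → no match
3 → no match
4 → no match
5 → no match
6 → no match
7 → no match
8 → match
9 → match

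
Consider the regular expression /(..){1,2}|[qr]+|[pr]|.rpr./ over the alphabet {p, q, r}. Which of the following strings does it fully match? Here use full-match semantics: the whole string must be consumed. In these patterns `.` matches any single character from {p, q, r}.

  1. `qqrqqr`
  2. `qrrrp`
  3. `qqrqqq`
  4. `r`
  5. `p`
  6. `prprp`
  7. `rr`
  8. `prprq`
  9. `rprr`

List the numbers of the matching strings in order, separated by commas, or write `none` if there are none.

1, 3, 4, 5, 6, 7, 8, 9

1. `qqrqqr` → match
2. `qrrrp` → no match
3. `qqrqqq` → match
4. `r` → match
5. `p` → match
6. `prprp` → match
7. `rr` → match
8. `prprq` → match
9. `rprr` → match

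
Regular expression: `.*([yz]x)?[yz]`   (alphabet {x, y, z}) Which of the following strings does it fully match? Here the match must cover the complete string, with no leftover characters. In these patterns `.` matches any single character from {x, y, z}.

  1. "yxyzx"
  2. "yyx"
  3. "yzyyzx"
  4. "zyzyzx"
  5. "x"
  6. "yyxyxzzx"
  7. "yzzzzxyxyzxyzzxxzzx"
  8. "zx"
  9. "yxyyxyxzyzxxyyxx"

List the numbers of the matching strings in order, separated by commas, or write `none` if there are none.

none

1 → no match
2 → no match
3 → no match
4 → no match
5 → no match
6 → no match
7 → no match
8 → no match
9 → no match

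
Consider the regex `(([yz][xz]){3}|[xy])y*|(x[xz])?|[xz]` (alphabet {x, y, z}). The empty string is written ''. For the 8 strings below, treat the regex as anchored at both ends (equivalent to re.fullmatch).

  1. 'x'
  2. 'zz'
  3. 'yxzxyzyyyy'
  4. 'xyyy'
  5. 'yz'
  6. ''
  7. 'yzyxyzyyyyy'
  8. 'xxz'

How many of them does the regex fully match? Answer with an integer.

5

1. 'x' → match
2. 'zz' → no match
3. 'yxzxyzyyyy' → match
4. 'xyyy' → match
5. 'yz' → no match
6. '' → match
7. 'yzyxyzyyyyy' → match
8. 'xxz' → no match
Total matched: 5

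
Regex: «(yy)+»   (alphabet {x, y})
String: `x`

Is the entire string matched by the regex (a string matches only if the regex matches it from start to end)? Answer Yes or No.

Every match must start with `yy`, but `x` does not.

No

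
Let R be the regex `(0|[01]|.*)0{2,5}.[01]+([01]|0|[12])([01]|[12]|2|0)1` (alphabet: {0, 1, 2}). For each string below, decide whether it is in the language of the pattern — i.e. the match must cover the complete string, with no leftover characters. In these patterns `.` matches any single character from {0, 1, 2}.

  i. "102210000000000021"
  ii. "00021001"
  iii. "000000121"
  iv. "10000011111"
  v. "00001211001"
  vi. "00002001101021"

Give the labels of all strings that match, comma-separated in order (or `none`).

i, ii, iii, iv, vi

i → match
ii. "00021001" → match
iii. "000000121" → match
iv. "10000011111" → match
v. "00001211001" → no match
vi → match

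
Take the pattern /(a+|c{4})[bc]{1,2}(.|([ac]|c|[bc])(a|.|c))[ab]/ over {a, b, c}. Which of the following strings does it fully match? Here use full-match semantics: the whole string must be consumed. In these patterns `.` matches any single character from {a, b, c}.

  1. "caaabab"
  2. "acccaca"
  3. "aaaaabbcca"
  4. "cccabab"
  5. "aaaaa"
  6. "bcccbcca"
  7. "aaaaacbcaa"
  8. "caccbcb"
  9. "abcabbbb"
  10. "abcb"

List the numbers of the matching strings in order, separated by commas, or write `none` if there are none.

1 → no match
2 → no match
3 → match
4 → no match
5 → no match
6 → no match
7 → match
8 → no match
9 → no match
10 → match

3, 7, 10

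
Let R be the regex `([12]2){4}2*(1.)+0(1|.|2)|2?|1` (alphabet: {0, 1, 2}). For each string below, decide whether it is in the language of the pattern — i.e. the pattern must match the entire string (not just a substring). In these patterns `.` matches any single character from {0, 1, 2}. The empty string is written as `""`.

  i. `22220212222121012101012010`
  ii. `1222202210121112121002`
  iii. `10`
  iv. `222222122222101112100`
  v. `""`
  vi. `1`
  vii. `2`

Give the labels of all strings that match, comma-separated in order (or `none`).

i → no match
ii → no match
iii → no match
iv → no match
v → match
vi → match
vii → match

v, vi, vii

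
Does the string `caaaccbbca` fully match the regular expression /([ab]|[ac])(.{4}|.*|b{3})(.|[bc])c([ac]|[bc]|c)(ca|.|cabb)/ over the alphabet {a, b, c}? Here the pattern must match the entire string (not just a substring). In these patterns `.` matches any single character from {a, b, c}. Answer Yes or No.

No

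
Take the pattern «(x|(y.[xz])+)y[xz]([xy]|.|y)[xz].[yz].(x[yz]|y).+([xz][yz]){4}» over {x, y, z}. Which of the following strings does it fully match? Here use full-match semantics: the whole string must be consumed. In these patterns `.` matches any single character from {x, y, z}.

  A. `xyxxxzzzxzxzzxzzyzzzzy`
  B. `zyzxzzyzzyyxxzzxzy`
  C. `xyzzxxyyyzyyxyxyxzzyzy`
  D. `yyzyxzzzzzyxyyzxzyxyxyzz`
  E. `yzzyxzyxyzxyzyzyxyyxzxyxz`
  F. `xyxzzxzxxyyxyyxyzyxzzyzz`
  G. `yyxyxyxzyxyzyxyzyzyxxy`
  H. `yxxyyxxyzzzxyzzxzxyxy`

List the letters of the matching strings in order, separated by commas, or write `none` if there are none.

C, D, F

A → no match
B → no match
C → match
D → match
E → no match
F → match
G → no match
H → no match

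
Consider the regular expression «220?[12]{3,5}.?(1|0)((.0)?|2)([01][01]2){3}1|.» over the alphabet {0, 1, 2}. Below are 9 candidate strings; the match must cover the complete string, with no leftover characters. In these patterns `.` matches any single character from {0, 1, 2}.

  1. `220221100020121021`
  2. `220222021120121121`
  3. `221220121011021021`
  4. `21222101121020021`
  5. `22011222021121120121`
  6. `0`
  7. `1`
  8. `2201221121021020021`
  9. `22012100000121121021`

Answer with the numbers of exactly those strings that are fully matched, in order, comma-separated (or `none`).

1, 2, 5, 6, 7, 8, 9

1 → match
2 → match
3 → no match
4 → no match
5 → match
6 → match
7 → match
8 → match
9 → match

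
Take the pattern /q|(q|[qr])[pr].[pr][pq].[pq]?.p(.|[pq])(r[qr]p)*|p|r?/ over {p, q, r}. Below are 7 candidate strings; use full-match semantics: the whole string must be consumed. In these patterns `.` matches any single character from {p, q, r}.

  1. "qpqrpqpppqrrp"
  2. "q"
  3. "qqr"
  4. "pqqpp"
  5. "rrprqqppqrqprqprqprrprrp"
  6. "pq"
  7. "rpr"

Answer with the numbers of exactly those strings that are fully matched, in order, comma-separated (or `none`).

1, 2, 5

1 → match
2 → match
3 → no match
4 → no match
5 → match
6 → no match
7 → no match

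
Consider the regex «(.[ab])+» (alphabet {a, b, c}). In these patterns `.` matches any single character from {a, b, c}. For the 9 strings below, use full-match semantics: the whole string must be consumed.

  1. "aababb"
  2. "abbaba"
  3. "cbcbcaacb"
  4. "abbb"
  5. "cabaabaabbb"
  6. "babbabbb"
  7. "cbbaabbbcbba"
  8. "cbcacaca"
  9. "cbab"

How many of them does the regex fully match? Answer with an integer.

7

1 → match
2 → match
3 → no match
4 → match
5 → no match
6 → match
7 → match
8 → match
9 → match
Total matched: 7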